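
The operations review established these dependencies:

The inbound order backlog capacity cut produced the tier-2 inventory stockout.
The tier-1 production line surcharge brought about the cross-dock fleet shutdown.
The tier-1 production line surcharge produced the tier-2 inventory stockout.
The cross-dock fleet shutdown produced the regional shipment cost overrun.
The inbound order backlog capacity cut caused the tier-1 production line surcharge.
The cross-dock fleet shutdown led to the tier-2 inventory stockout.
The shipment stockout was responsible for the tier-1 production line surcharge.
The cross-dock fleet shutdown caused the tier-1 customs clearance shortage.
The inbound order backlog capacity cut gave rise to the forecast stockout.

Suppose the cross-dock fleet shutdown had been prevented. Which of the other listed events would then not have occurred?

Downstream of the cross-dock fleet shutdown: the tier-1 customs clearance shortage, the regional shipment cost overrun, the tier-2 inventory stockout.
Of those, still caused via another path: the tier-2 inventory stockout.
The remainder have no surviving cause.

the regional shipment cost overrun, the tier-1 customs clearance shortage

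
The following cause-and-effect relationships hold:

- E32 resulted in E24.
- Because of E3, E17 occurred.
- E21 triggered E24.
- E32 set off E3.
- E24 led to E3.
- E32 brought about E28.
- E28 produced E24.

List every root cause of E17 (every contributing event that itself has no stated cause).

Tracing upstream from E17: E17 ← E3 ← E32.
A separate upstream branch: E17 ← E3 ← E24 ← E21.
Each of those chain origins has no stated cause.

E21, E32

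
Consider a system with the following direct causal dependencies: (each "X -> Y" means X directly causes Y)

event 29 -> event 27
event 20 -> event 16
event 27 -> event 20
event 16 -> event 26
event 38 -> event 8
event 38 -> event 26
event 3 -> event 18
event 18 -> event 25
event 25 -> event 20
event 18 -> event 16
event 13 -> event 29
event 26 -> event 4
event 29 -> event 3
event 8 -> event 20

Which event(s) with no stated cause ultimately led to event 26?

Tracing upstream from event 26: event 26 ← event 38.
A separate upstream branch: event 26 ← event 16 ← event 18 ← event 3 ← event 29 ← event 13.
Each of those chain origins has no stated cause.

event 13, event 38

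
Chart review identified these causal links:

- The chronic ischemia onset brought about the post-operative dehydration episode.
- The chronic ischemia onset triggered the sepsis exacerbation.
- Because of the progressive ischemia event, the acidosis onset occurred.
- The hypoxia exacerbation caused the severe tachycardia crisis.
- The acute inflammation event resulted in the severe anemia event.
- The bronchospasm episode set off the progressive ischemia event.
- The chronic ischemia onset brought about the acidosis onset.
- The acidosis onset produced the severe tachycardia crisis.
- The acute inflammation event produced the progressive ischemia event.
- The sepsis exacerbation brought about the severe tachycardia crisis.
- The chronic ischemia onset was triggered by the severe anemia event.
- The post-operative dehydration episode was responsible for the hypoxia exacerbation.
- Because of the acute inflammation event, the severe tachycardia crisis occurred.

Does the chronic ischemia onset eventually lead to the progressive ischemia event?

The chronic ischemia onset leads to the sepsis exacerbation, the post-operative dehydration episode, the acidosis onset, the hypoxia exacerbation, the severe tachycardia crisis; the progressive ischemia event is not among them.

No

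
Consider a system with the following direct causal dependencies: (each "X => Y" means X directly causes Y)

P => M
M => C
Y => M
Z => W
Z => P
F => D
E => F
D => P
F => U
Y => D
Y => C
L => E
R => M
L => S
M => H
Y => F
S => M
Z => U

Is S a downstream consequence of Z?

No

Z leads to W, U, P, M, C, H; S is not among them.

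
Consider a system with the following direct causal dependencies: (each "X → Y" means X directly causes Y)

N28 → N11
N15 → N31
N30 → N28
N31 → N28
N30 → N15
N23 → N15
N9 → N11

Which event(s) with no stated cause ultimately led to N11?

N23, N30, N9

Tracing upstream from N11: N11 ← N28 ← N31 ← N15 ← N23.
A separate upstream branch: N11 ← N28 ← N30.
A separate upstream branch: N11 ← N9.
Each of those chain origins has no stated cause.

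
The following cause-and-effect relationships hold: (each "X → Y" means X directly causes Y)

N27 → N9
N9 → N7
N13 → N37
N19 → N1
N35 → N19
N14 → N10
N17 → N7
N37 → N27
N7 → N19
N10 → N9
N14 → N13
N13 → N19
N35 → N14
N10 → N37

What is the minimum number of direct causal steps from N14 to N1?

Shortest chain: N14 → N13 → N19 → N1.

3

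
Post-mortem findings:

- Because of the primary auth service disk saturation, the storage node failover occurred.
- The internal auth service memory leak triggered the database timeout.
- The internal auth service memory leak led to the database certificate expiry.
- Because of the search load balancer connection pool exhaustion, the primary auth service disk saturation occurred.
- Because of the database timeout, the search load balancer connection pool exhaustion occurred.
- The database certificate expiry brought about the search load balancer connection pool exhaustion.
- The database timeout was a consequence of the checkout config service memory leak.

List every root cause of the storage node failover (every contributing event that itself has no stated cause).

Tracing upstream from the storage node failover: the storage node failover ← the primary auth service disk saturation ← the search load balancer connection pool exhaustion ← the database timeout ← the checkout config service memory leak.
A separate upstream branch: the storage node failover ← the primary auth service disk saturation ← the search load balancer connection pool exhaustion ← the database certificate expiry ← the internal auth service memory leak.
Each of those chain origins has no stated cause.

the checkout config service memory leak, the internal auth service memory leak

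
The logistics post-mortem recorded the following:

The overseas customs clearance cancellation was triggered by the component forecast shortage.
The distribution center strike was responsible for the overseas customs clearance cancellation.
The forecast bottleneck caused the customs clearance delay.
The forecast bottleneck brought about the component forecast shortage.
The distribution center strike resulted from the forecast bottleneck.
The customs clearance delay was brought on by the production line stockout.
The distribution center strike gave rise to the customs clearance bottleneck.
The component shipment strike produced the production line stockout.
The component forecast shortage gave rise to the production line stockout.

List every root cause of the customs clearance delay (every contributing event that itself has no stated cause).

the component shipment strike, the forecast bottleneck

Tracing upstream from the customs clearance delay: the customs clearance delay ← the forecast bottleneck.
A separate upstream branch: the customs clearance delay ← the production line stockout ← the component shipment strike.
Each of those chain origins has no stated cause.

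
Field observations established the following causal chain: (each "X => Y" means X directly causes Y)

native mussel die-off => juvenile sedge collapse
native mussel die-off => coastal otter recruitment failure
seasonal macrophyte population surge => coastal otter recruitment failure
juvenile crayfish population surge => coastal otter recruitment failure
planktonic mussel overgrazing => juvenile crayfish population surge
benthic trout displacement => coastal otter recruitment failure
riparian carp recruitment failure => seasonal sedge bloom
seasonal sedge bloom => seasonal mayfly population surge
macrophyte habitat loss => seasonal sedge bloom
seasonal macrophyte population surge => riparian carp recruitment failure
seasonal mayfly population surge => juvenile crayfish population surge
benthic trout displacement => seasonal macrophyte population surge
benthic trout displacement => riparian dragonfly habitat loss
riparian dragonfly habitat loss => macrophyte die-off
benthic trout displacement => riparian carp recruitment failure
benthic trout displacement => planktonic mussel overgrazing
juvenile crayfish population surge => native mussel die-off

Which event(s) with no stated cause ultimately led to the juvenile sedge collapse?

Tracing upstream from the juvenile sedge collapse: the juvenile sedge collapse ← the native mussel die-off ← the juvenile crayfish population surge ← the planktonic mussel overgrazing ← the benthic trout displacement.
A separate upstream branch: the juvenile sedge collapse ← the native mussel die-off ← the juvenile crayfish population surge ← the seasonal mayfly population surge ← the seasonal sedge bloom ← the macrophyte habitat loss.
Each of those chain origins has no stated cause.

the benthic trout displacement, the macrophyte habitat loss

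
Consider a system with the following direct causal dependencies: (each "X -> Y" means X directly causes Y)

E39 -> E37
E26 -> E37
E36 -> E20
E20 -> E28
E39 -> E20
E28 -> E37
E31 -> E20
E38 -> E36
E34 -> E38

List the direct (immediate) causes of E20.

Upstream contributors include E34, E38, but only E31, E36, E39 feed directly into E20.

E31, E36, E39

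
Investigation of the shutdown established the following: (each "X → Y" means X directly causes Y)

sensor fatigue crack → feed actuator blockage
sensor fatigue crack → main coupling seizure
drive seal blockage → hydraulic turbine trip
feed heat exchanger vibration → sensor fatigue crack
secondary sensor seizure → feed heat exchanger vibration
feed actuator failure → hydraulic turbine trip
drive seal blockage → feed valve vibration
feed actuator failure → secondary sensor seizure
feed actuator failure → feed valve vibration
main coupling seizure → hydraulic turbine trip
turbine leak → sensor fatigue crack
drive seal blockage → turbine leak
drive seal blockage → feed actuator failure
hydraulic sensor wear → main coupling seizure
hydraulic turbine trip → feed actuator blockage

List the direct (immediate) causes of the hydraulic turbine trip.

Upstream contributors include the secondary sensor seizure, the feed heat exchanger vibration, the turbine leak, the sensor fatigue crack, the hydraulic sensor wear, but only the drive seal blockage, the feed actuator failure, the main coupling seizure feed directly into the hydraulic turbine trip.

the drive seal blockage, the feed actuator failure, the main coupling seizure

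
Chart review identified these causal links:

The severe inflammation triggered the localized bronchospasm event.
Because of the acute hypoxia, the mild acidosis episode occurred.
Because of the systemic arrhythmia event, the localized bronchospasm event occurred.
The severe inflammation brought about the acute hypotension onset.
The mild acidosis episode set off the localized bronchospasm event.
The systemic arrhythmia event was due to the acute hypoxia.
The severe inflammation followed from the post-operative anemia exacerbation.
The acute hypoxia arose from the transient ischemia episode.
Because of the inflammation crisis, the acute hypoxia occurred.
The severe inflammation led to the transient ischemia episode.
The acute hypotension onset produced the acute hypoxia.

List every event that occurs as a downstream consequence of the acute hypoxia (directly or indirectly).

Direct effects: the systemic arrhythmia event, the mild acidosis episode.
2 steps out: the localized bronchospasm event.
Not reachable from it: the post-operative anemia exacerbation, the severe inflammation, the transient ischemia episode, the acute hypotension onset, the inflammation crisis.

the localized bronchospasm event, the mild acidosis episode, the systemic arrhythmia event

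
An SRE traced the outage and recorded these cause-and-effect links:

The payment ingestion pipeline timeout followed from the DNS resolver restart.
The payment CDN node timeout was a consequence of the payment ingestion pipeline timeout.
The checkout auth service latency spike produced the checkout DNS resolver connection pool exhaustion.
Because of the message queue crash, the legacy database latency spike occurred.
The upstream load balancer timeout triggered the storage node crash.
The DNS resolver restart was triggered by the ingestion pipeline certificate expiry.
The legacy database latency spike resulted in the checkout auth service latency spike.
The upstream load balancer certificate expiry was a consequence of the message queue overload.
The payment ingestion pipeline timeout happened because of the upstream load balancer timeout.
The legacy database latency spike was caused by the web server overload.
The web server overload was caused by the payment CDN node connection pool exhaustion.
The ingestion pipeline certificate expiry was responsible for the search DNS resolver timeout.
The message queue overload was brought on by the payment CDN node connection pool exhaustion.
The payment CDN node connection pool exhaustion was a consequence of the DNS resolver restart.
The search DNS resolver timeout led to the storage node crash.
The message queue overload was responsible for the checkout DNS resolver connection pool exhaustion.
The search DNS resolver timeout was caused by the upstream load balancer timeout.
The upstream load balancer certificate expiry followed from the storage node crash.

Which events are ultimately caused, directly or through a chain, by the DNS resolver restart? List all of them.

the checkout DNS resolver connection pool exhaustion, the checkout auth service latency spike, the legacy database latency spike, the message queue overload, the payment CDN node connection pool exhaustion, the payment CDN node timeout, the payment ingestion pipeline timeout, the upstream load balancer certificate expiry, the web server overload

Direct effects: the payment CDN node connection pool exhaustion, the payment ingestion pipeline timeout.
2 steps out: the web server overload, the payment CDN node timeout, the message queue overload.
3 steps out: the legacy database latency spike, the checkout DNS resolver connection pool exhaustion, the upstream load balancer certificate expiry.
4 steps out: the checkout auth service latency spike.
Not reachable from it: the upstream load balancer timeout, the ingestion pipeline certificate expiry, the search DNS resolver timeout, the message queue crash, the storage node crash.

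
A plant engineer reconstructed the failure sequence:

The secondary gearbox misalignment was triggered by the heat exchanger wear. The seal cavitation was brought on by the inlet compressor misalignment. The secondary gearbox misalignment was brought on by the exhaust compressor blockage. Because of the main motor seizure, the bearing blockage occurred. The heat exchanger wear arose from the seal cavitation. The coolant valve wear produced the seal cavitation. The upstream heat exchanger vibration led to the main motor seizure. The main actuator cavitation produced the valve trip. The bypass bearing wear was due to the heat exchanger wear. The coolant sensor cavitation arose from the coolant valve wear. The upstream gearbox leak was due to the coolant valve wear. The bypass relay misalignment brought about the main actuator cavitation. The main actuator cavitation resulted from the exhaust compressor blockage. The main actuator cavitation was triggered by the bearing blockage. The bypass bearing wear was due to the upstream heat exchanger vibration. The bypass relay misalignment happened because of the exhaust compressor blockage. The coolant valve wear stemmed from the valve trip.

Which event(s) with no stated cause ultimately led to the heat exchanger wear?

Tracing upstream from the heat exchanger wear: the heat exchanger wear ← the seal cavitation ← the coolant valve wear ← the valve trip ← the main actuator cavitation ← the bearing blockage ← the main motor seizure ← the upstream heat exchanger vibration.
A separate upstream branch: the heat exchanger wear ← the seal cavitation ← the coolant valve wear ← the valve trip ← the main actuator cavitation ← the exhaust compressor blockage.
A separate upstream branch: the heat exchanger wear ← the seal cavitation ← the inlet compressor misalignment.
Each of those chain origins has no stated cause.

the exhaust compressor blockage, the inlet compressor misalignment, the upstream heat exchanger vibration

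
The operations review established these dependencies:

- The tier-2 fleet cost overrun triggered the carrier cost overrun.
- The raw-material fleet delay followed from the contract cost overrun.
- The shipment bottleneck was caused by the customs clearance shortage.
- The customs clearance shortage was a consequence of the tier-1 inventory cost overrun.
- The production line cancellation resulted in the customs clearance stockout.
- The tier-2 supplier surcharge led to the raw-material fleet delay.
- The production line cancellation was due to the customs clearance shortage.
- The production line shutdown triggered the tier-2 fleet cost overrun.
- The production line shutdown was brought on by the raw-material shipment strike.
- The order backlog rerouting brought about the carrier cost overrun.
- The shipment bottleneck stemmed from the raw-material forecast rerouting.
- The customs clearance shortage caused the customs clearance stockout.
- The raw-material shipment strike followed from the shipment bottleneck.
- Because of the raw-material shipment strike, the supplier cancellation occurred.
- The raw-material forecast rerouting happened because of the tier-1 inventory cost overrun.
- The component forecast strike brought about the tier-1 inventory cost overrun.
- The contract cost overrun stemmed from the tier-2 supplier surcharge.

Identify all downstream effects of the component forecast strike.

Direct effects: the tier-1 inventory cost overrun.
2 steps out: the raw-material forecast rerouting, the customs clearance shortage.
3 steps out: the shipment bottleneck, the production line cancellation, the customs clearance stockout.
4 steps out: the raw-material shipment strike.
5 steps out: the production line shutdown, the supplier cancellation.
6 steps out: the tier-2 fleet cost overrun.
7 steps out: the carrier cost overrun.
Not reachable from it: the tier-2 supplier surcharge, the contract cost overrun, the raw-material fleet delay, the order backlog rerouting.

the carrier cost overrun, the customs clearance shortage, the customs clearance stockout, the production line cancellation, the production line shutdown, the raw-material forecast rerouting, the raw-material shipment strike, the shipment bottleneck, the supplier cancellation, the tier-1 inventory cost overrun, the tier-2 fleet cost overrun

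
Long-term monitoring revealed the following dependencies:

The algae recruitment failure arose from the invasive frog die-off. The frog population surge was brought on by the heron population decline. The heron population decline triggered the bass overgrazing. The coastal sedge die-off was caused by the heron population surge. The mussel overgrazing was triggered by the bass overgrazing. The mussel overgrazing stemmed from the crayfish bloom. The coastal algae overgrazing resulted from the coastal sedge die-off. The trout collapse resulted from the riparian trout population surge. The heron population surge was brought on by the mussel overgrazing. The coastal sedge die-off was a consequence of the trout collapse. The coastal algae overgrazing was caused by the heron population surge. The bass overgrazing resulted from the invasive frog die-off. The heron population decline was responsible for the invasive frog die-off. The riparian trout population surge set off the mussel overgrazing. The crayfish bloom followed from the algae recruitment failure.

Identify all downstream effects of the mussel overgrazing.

Direct effects: the heron population surge.
2 steps out: the coastal sedge die-off, the coastal algae overgrazing.
Not reachable from it: the heron population decline, the frog population surge, the invasive frog die-off, the riparian trout population surge, the algae recruitment failure, the crayfish bloom, the bass overgrazing, the trout collapse.

the coastal algae overgrazing, the coastal sedge die-off, the heron population surge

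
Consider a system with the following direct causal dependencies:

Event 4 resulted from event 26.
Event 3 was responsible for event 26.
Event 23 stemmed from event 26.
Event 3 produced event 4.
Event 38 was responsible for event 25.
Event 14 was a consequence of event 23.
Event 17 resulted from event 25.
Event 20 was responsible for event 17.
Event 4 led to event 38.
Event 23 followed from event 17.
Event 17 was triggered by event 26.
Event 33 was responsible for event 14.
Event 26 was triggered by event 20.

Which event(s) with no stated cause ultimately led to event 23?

event 20, event 3

Tracing upstream from event 23: event 23 ← event 26 ← event 3.
A separate upstream branch: event 23 ← event 26 ← event 20.
Each of those chain origins has no stated cause.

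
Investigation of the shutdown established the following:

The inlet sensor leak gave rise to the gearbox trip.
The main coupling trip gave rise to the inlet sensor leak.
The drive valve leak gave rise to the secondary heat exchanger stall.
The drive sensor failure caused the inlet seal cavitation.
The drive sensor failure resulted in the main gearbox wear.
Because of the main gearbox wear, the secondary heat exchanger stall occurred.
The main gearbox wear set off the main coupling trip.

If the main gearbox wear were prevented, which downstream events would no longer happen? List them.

the gearbox trip, the inlet sensor leak, the main coupling trip

Downstream of the main gearbox wear: the main coupling trip, the inlet sensor leak, the secondary heat exchanger stall, the gearbox trip.
Of those, still caused via another path: the secondary heat exchanger stall.
The remainder have no surviving cause.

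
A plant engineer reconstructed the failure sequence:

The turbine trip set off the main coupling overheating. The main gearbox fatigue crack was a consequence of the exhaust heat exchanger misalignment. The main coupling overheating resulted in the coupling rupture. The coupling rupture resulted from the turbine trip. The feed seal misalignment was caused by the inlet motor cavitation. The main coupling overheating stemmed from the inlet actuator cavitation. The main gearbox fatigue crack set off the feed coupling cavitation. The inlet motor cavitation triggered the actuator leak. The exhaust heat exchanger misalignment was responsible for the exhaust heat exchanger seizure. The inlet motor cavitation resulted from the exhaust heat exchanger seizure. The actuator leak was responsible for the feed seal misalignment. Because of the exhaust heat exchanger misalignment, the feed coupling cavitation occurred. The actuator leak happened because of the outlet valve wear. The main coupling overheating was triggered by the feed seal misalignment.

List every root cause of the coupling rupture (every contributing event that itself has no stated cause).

Tracing upstream from the coupling rupture: the coupling rupture ← the main coupling overheating ← the feed seal misalignment ← the actuator leak ← the outlet valve wear.
A separate upstream branch: the coupling rupture ← the main coupling overheating ← the feed seal misalignment ← the inlet motor cavitation ← the exhaust heat exchanger seizure ← the exhaust heat exchanger misalignment.
A separate upstream branch: the coupling rupture ← the main coupling overheating ← the inlet actuator cavitation.
A separate upstream branch: the coupling rupture ← the turbine trip.
Each of those chain origins has no stated cause.

the exhaust heat exchanger misalignment, the inlet actuator cavitation, the outlet valve wear, the turbine trip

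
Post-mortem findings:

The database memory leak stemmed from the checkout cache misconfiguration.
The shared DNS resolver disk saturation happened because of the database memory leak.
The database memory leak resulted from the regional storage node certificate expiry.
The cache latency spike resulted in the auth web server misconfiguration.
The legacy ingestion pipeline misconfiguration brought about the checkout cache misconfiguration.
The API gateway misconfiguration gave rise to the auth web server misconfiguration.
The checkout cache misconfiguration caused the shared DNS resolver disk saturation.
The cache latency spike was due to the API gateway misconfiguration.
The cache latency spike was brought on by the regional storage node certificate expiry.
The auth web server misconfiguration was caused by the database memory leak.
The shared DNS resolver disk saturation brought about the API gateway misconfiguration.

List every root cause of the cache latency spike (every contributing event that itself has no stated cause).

the legacy ingestion pipeline misconfiguration, the regional storage node certificate expiry

Tracing upstream from the cache latency spike: the cache latency spike ← the API gateway misconfiguration ← the shared DNS resolver disk saturation ← the checkout cache misconfiguration ← the legacy ingestion pipeline misconfiguration.
A separate upstream branch: the cache latency spike ← the regional storage node certificate expiry.
Each of those chain origins has no stated cause.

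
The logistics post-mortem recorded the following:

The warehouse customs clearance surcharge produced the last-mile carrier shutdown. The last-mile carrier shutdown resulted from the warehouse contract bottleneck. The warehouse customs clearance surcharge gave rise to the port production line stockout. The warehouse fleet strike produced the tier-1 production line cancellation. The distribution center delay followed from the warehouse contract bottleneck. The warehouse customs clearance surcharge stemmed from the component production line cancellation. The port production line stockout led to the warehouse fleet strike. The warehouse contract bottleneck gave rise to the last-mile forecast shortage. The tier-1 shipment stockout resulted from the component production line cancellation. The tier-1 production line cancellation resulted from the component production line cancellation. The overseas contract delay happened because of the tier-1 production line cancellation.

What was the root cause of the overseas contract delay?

Tracing upstream from the overseas contract delay: the overseas contract delay ← the tier-1 production line cancellation ← the component production line cancellation.
The component production line cancellation has no stated cause, so it is the root.

the component production line cancellation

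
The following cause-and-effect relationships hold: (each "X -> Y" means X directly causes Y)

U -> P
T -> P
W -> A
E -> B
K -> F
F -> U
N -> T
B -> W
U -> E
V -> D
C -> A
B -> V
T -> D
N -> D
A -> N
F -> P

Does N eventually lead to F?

No

N leads to T, D, P; F is not among them.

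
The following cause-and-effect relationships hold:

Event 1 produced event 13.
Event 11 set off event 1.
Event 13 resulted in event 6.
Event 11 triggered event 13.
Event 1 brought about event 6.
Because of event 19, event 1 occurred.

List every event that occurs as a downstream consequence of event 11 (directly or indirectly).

event 1, event 13, event 6

Direct effects: event 1, event 13.
2 steps out: event 6.
Not reachable from it: event 19.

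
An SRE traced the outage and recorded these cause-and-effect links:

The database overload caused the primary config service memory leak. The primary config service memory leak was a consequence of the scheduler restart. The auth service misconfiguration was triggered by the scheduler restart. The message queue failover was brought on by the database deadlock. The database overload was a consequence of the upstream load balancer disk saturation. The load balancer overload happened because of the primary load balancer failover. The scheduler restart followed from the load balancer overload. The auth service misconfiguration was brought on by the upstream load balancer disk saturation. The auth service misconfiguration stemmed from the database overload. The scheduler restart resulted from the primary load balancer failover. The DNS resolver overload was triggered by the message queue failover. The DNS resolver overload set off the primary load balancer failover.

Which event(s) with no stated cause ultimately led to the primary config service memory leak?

Tracing upstream from the primary config service memory leak: the primary config service memory leak ← the database overload ← the upstream load balancer disk saturation.
A separate upstream branch: the primary config service memory leak ← the scheduler restart ← the primary load balancer failover ← the DNS resolver overload ← the message queue failover ← the database deadlock.
Each of those chain origins has no stated cause.

the database deadlock, the upstream load balancer disk saturation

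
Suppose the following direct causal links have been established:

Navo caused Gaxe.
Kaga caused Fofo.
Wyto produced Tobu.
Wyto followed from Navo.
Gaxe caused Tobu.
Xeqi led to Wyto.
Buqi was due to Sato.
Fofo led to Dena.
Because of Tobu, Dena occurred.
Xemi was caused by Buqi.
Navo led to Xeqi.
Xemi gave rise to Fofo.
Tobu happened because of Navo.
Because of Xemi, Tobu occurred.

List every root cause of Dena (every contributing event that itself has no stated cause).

Tracing upstream from Dena: Dena ← Tobu ← Navo.
A separate upstream branch: Dena ← Tobu ← Xemi ← Buqi ← Sato.
A separate upstream branch: Dena ← Fofo ← Kaga.
Each of those chain origins has no stated cause.

Kaga, Navo, Sato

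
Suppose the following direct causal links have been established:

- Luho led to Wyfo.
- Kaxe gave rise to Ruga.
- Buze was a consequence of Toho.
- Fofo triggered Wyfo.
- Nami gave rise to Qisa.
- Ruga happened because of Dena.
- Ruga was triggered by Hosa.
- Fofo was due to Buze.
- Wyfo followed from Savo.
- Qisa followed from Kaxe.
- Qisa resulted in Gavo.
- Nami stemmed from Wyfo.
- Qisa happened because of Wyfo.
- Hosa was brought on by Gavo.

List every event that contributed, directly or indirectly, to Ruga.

Immediate causes of Ruga: Kaxe, Hosa, Dena.
Further upstream: Toho, Luho, Buze, Fofo, Savo, Wyfo, Nami, Qisa, Gavo.

Buze, Dena, Fofo, Gavo, Hosa, Kaxe, Luho, Nami, Qisa, Savo, Toho, Wyfo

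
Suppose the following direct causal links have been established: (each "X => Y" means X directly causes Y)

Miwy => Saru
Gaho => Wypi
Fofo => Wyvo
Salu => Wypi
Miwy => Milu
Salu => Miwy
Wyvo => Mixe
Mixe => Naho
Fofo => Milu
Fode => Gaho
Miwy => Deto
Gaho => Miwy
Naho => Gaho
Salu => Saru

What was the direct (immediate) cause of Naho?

Mixe

Upstream contributors include Fofo, Wyvo, but only Mixe feeds directly into Naho.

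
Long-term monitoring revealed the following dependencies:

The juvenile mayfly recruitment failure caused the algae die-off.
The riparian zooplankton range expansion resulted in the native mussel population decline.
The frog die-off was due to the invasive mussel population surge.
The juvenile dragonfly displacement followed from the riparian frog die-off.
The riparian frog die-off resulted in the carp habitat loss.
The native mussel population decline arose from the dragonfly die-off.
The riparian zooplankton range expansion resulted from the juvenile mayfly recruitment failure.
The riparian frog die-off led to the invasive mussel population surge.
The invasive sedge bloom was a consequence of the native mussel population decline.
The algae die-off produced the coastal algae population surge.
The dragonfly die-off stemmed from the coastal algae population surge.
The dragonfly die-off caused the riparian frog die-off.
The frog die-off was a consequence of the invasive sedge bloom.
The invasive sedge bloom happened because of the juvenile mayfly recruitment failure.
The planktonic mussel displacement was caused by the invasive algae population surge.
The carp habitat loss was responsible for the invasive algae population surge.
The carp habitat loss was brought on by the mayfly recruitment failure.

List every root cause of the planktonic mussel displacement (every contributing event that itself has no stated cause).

the juvenile mayfly recruitment failure, the mayfly recruitment failure

Tracing upstream from the planktonic mussel displacement: the planktonic mussel displacement ← the invasive algae population surge ← the carp habitat loss ← the riparian frog die-off ← the dragonfly die-off ← the coastal algae population surge ← the algae die-off ← the juvenile mayfly recruitment failure.
A separate upstream branch: the planktonic mussel displacement ← the invasive algae population surge ← the carp habitat loss ← the mayfly recruitment failure.
Each of those chain origins has no stated cause.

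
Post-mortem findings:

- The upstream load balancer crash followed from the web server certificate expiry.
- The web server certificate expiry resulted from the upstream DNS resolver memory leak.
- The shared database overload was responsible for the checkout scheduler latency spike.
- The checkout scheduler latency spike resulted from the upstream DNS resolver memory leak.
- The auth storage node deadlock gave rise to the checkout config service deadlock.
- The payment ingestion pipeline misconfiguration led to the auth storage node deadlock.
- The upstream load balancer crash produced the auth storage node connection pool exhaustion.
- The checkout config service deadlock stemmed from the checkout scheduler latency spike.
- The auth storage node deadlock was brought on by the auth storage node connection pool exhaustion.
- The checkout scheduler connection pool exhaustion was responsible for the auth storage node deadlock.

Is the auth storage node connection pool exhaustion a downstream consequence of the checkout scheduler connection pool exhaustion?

The checkout scheduler connection pool exhaustion leads to the auth storage node deadlock, the checkout config service deadlock; the auth storage node connection pool exhaustion is not among them.

No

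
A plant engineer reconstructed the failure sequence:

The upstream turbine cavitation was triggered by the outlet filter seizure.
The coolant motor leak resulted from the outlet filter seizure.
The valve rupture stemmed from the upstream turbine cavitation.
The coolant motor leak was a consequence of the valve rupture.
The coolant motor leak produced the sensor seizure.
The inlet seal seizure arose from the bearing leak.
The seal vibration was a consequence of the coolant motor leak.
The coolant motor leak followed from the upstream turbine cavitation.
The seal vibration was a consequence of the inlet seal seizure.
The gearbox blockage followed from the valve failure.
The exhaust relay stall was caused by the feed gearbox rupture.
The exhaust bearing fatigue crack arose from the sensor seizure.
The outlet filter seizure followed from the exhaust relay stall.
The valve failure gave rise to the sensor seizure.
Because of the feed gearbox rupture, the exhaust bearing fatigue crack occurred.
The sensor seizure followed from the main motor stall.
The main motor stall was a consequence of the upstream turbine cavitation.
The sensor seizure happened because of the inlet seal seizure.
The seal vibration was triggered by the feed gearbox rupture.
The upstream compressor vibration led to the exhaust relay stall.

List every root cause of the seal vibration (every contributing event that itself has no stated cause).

the bearing leak, the feed gearbox rupture, the upstream compressor vibration

Tracing upstream from the seal vibration: the seal vibration ← the feed gearbox rupture.
A separate upstream branch: the seal vibration ← the coolant motor leak ← the outlet filter seizure ← the exhaust relay stall ← the upstream compressor vibration.
A separate upstream branch: the seal vibration ← the inlet seal seizure ← the bearing leak.
Each of those chain origins has no stated cause.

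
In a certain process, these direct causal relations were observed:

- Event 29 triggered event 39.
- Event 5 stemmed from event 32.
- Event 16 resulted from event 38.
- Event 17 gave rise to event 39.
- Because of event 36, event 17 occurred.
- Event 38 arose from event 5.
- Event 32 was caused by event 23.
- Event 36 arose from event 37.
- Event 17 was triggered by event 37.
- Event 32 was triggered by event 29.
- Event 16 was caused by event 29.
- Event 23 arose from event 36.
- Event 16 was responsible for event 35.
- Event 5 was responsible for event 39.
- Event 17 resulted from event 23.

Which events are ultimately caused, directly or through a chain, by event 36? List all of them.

event 16, event 17, event 23, event 32, event 35, event 38, event 39, event 5

Direct effects: event 23, event 17.
2 steps out: event 32, event 39.
3 steps out: event 5.
4 steps out: event 38.
5 steps out: event 16.
6 steps out: event 35.
Not reachable from it: event 29, event 37.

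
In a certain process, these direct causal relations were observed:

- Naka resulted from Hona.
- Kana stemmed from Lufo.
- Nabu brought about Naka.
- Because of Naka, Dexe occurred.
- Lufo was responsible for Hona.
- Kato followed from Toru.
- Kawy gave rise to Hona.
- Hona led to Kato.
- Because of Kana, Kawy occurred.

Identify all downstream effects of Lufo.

Direct effects: Kana, Hona.
2 steps out: Kawy, Naka, Kato.
3 steps out: Dexe.
Not reachable from it: Nabu, Toru.

Dexe, Hona, Kana, Kato, Kawy, Naka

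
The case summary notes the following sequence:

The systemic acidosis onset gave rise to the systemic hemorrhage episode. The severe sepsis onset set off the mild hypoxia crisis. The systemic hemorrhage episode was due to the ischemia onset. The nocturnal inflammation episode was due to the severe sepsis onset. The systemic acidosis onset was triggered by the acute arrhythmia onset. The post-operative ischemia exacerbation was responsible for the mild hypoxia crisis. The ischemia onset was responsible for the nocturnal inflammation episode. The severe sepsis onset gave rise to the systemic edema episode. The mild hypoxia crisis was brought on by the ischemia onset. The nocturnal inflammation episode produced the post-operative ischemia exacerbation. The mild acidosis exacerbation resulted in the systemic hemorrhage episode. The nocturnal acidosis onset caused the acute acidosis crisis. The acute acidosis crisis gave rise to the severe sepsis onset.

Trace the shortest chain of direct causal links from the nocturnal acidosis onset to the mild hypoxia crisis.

the nocturnal acidosis onset → the acute acidosis crisis → the severe sepsis onset → the mild hypoxia crisis

the nocturnal acidosis onset → the acute acidosis crisis
the acute acidosis crisis → the severe sepsis onset
the severe sepsis onset → the mild hypoxia crisis
Length: 3 steps.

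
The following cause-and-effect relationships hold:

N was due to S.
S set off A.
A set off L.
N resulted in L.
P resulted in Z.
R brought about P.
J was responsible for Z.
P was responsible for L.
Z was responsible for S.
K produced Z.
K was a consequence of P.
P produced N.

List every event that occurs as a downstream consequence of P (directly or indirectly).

Direct effects: K, Z, N, L.
2 steps out: S.
3 steps out: A.
Not reachable from it: J, R.

A, K, L, N, S, Z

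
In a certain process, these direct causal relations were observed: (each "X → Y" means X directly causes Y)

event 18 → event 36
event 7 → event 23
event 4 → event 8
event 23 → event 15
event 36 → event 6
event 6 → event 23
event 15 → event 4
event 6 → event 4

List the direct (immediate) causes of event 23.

event 6, event 7

Upstream contributors include event 18, event 36, but only event 6, event 7 feed directly into event 23.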